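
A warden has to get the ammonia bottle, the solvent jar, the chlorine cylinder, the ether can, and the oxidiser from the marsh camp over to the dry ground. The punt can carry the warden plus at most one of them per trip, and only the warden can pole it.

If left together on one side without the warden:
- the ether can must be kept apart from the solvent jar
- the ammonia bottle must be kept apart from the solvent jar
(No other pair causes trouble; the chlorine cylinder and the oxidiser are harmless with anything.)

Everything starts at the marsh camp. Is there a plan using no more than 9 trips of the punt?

Counting alone: the warden can take at most 1 across per trip to the dry ground, so moving all 5 needs at least 5 loaded trips out, with a return between consecutive ones — at least 9 crossings.
The safety rule pushes this higher. Following every safe sequence of crossings, the most of the 5 that can be at the dry ground as the punt arrives there on crossing 9 is 4 — never all 5.
So the move cannot be finished within 9 crossings. (The shortest complete plan takes 11:)
1. Warden goes to the dry ground with the solvent jar.
2. Warden goes back to the marsh camp alone.
3. Warden goes to the dry ground with the ammonia bottle.
4. Warden goes back to the marsh camp with the solvent jar.
5. Warden goes to the dry ground with the ether can.
6. Warden goes back to the marsh camp alone.
7. Warden goes to the dry ground with the chlorine cylinder.
8. Warden goes back to the marsh camp alone.
9. Warden goes to the dry ground with the oxidiser.
10. Warden goes back to the marsh camp alone.
11. Warden goes to the dry ground with the solvent jar.

No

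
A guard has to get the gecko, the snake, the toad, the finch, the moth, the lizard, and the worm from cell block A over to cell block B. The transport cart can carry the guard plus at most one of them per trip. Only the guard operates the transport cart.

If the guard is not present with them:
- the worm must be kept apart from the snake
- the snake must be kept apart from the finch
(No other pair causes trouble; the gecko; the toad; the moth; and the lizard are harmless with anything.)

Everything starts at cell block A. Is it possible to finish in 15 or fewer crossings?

Yes — this plan uses 15 crossings (≤ 15):
1. Guard goes to cell block B with the snake.
2. Guard goes back to cell block A alone.
3. Guard goes to cell block B with the gecko.
4. Guard goes back to cell block A alone.
5. Guard goes to cell block B with the toad.
6. Guard goes back to cell block A alone.
7. Guard goes to cell block B with the finch.
8. Guard goes back to cell block A with the snake.
9. Guard goes to cell block B with the worm.
10. Guard goes back to cell block A alone.
11. Guard goes to cell block B with the moth.
12. Guard goes back to cell block A alone.
13. Guard goes to cell block B with the lizard.
14. Guard goes back to cell block A alone.
15. Guard goes to cell block B with the snake.

Yes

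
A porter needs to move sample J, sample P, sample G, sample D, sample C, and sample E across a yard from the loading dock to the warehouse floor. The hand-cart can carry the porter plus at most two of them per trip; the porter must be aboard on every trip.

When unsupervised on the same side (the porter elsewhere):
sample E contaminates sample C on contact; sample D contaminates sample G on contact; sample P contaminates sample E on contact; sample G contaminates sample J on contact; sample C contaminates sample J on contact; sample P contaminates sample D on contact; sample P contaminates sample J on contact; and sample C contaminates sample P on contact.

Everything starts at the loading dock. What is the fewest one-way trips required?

Whatever the first load, the items left behind include a forbidden pair without the porter. No opening move is safe, so no plan exists.

impossible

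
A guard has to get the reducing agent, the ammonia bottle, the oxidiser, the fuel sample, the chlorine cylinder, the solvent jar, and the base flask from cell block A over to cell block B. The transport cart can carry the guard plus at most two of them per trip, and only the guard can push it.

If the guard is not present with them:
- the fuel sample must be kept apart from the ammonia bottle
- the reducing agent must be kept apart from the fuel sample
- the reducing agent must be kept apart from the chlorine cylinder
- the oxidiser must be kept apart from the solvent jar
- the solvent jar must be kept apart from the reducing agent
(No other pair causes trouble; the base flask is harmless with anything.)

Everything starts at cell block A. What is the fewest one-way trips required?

impossible

Whatever the first load, the items left behind include a forbidden pair without the guard. No opening move is safe, so no plan exists.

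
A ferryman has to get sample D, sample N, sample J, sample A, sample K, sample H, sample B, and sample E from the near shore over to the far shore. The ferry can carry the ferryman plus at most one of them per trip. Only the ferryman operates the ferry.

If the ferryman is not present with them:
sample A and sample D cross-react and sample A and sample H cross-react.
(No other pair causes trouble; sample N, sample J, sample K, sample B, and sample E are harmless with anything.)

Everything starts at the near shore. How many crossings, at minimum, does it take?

Counting alone: the ferryman can take at most 1 across per trip to the far shore, so moving all 8 needs at least 8 loaded trips out, with a return between consecutive ones — at least 15 crossings.
The safety rule pushes this higher. Following every safe sequence of crossings, the most of the 8 that can be at the far shore as the ferry arrives there on crossing 15 is 7 — never all 8.
So no plan with fewer than 17 crossings exists, and this one achieves 17:
1. Ferryman goes to the far shore with sample A.  [the near shore: sample B, sample D, sample E, sample H, sample J, sample K, sample N | the far shore: sample A]
2. Ferryman goes back to the near shore alone.  [the near shore: sample B, sample D, sample E, sample H, sample J, sample K, sample N | the far shore: sample A]
3. Ferryman goes to the far shore with sample D.  [the near shore: sample B, sample E, sample H, sample J, sample K, sample N | the far shore: sample A, sample D]
4. Ferryman goes back to the near shore with sample A.  [the near shore: sample A, sample B, sample E, sample H, sample J, sample K, sample N | the far shore: sample D]
5. Ferryman goes to the far shore with sample H.  [the near shore: sample A, sample B, sample E, sample J, sample K, sample N | the far shore: sample D, sample H]
6. Ferryman goes back to the near shore alone.  [the near shore: sample A, sample B, sample E, sample J, sample K, sample N | the far shore: sample D, sample H]
7. Ferryman goes to the far shore with sample N.  [the near shore: sample A, sample B, sample E, sample J, sample K | the far shore: sample D, sample H, sample N]
8. Ferryman goes back to the near shore alone.  [the near shore: sample A, sample B, sample E, sample J, sample K | the far shore: sample D, sample H, sample N]
9. Ferryman goes to the far shore with sample J.  [the near shore: sample A, sample B, sample E, sample K | the far shore: sample D, sample H, sample J, sample N]
10. Ferryman goes back to the near shore alone.  [the near shore: sample A, sample B, sample E, sample K | the far shore: sample D, sample H, sample J, sample N]
11. Ferryman goes to the far shore with sample K.  [the near shore: sample A, sample B, sample E | the far shore: sample D, sample H, sample J, sample K, sample N]
12. Ferryman goes back to the near shore alone.  [the near shore: sample A, sample B, sample E | the far shore: sample D, sample H, sample J, sample K, sample N]
13. Ferryman goes to the far shore with sample B.  [the near shore: sample A, sample E | the far shore: sample B, sample D, sample H, sample J, sample K, sample N]
14. Ferryman goes back to the near shore alone.  [the near shore: sample A, sample E | the far shore: sample B, sample D, sample H, sample J, sample K, sample N]
15. Ferryman goes to the far shore with sample E.  [the near shore: sample A | the far shore: sample B, sample D, sample E, sample H, sample J, sample K, sample N]
16. Ferryman goes back to the near shore alone.  [the near shore: sample A | the far shore: sample B, sample D, sample E, sample H, sample J, sample K, sample N]
17. Ferryman goes to the far shore with sample A.  [the near shore: — | the far shore: sample A, sample B, sample D, sample E, sample H, sample J, sample K, sample N]

17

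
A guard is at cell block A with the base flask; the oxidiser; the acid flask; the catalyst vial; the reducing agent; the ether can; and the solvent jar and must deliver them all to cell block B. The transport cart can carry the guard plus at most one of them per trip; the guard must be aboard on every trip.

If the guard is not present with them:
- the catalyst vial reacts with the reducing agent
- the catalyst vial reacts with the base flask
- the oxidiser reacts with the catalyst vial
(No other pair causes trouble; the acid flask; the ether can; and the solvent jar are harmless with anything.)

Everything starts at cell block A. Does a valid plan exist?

Following every safe sequence of crossings from the start, the most of the 7 that can be at cell block B as the transport cart arrives there on crossings 1, 3, 5, 7, 9 is 1, 2, 3, 4, 5 respectively; the best ever achieved is 5 of 7.
From crossing 11 on, no configuration arises that was not already reachable earlier: only 72 distinct safe configurations (who is on which side, and where the transport cart is) can ever be reached, none of them has everyone across, and every continuation just revisits them. So no valid plan exists.

No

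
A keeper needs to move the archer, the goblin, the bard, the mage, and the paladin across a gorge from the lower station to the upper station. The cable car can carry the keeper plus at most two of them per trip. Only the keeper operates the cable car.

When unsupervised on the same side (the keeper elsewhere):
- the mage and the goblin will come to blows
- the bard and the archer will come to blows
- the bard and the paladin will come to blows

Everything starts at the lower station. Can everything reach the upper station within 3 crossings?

Counting alone: the keeper can take at most 2 across per trip to the upper station, so moving all 5 needs at least 3 loaded trips out, with a return between consecutive ones — at least 5 crossings.
Since 3 < 5, 3 crossings cannot be enough. (The shortest complete plan in fact takes 5:)
1. Keeper goes to the upper station with the bard and the goblin.
2. Keeper goes back to the lower station alone.
3. Keeper goes to the upper station with the archer and the paladin.
4. Keeper goes back to the lower station with the bard.
5. Keeper goes to the upper station with the bard and the mage.

No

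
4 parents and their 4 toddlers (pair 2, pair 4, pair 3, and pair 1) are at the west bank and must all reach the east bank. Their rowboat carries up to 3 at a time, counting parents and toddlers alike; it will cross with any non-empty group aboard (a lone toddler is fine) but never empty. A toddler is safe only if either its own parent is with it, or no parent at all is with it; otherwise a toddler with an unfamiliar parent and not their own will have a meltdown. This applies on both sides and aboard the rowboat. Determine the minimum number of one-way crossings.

Counting alone: each trip to the east bank takes at most 3 across and each return brings at least 1 back, so after t trips out (and t−1 returns) at most 3t − (t−1) of the 8 are across; that first reaches 8 at t = 4, so at least 7 crossings are needed.
The safety rule pushes this higher. Following every safe sequence of crossings, the most of the 8 that can be at the east bank as the rowboat arrives there on crossing 7 is 7 — never all 8.
So no plan with fewer than 9 crossings exists, and this one achieves 9:
1. parent 2 and toddler 2 cross → the east bank.
2. parent 2 crosses ← the west bank.
3. parent 2, parent 4, and toddler 4 cross → the east bank.
4. parent 2 and toddler 2 cross ← the west bank.
5. parent 1, parent 2, and parent 3 cross → the east bank.
6. toddler 4 crosses ← the west bank.
7. toddler 2 and toddler 4 cross → the east bank.
8. toddler 2 crosses ← the west bank.
9. toddler 1, toddler 2, and toddler 3 cross → the east bank.

9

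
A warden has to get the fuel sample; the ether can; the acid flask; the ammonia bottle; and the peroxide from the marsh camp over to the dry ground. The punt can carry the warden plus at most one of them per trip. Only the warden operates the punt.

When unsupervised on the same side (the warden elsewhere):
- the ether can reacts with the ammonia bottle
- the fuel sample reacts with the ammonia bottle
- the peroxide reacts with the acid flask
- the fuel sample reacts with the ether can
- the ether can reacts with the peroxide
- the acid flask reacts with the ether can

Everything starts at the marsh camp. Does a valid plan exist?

Whatever the first load, the items left behind include a forbidden pair without the warden. No opening move is safe, so no plan exists.

No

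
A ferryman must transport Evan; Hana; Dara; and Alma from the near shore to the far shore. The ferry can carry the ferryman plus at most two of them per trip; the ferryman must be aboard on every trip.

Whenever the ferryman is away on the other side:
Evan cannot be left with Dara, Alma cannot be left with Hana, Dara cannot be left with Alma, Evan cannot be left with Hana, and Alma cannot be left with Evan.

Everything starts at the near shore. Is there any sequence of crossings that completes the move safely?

1. Ferryman goes to the far shore with Alma and Evan.
2. Ferryman goes back to the near shore with Evan.
3. Ferryman goes to the far shore with Dara and Hana.
4. Ferryman goes back to the near shore with Alma.
5. Ferryman goes to the far shore with Alma and Evan.

Yes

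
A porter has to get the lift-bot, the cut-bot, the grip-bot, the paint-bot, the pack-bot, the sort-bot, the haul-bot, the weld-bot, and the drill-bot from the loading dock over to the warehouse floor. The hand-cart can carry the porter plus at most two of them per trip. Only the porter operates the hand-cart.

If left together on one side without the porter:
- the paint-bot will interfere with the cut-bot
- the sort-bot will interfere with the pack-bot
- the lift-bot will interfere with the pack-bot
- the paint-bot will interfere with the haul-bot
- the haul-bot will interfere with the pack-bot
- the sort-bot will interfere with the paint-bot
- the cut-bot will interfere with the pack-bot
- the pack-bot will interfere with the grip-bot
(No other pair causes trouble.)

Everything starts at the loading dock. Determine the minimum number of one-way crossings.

11

Counting alone: the porter can take at most 2 across per trip to the warehouse floor, so moving all 9 needs at least 5 loaded trips out, with a return between consecutive ones — at least 9 crossings.
The safety rule pushes this higher. Following every safe sequence of crossings, the most of the 9 that can be at the warehouse floor as the hand-cart arrives there on crossing 9 is 7 — never all 9.
So no plan with fewer than 11 crossings exists, and this one achieves 11:
1. Porter goes to the warehouse floor with the pack-bot and the paint-bot.  [the loading dock: the cut-bot, the drill-bot, the grip-bot, the haul-bot, the lift-bot, the sort-bot, the weld-bot | the warehouse floor: the pack-bot, the paint-bot]
2. Porter goes back to the loading dock alone.  [the loading dock: the cut-bot, the drill-bot, the grip-bot, the haul-bot, the lift-bot, the sort-bot, the weld-bot | the warehouse floor: the pack-bot, the paint-bot]
3. Porter goes to the warehouse floor with the grip-bot and the lift-bot.  [the loading dock: the cut-bot, the drill-bot, the haul-bot, the sort-bot, the weld-bot | the warehouse floor: the grip-bot, the lift-bot, the pack-bot, the paint-bot]
4. Porter goes back to the loading dock with the pack-bot.  [the loading dock: the cut-bot, the drill-bot, the haul-bot, the pack-bot, the sort-bot, the weld-bot | the warehouse floor: the grip-bot, the lift-bot, the paint-bot]
5. Porter goes to the warehouse floor with the cut-bot and the pack-bot.  [the loading dock: the drill-bot, the haul-bot, the sort-bot, the weld-bot | the warehouse floor: the cut-bot, the grip-bot, the lift-bot, the pack-bot, the paint-bot]
6. Porter goes back to the loading dock with the pack-bot and the paint-bot.  [the loading dock: the drill-bot, the haul-bot, the pack-bot, the paint-bot, the sort-bot, the weld-bot | the warehouse floor: the cut-bot, the grip-bot, the lift-bot]
7. Porter goes to the warehouse floor with the haul-bot and the sort-bot.  [the loading dock: the drill-bot, the pack-bot, the paint-bot, the weld-bot | the warehouse floor: the cut-bot, the grip-bot, the haul-bot, the lift-bot, the sort-bot]
8. Porter goes back to the loading dock alone.  [the loading dock: the drill-bot, the pack-bot, the paint-bot, the weld-bot | the warehouse floor: the cut-bot, the grip-bot, the haul-bot, the lift-bot, the sort-bot]
9. Porter goes to the warehouse floor with the drill-bot and the weld-bot.  [the loading dock: the pack-bot, the paint-bot | the warehouse floor: the cut-bot, the drill-bot, the grip-bot, the haul-bot, the lift-bot, the sort-bot, the weld-bot]
10. Porter goes back to the loading dock alone.  [the loading dock: the pack-bot, the paint-bot | the warehouse floor: the cut-bot, the drill-bot, the grip-bot, the haul-bot, the lift-bot, the sort-bot, the weld-bot]
11. Porter goes to the warehouse floor with the pack-bot and the paint-bot.  [the loading dock: — | the warehouse floor: the cut-bot, the drill-bot, the grip-bot, the haul-bot, the lift-bot, the pack-bot, the paint-bot, the sort-bot, the weld-bot]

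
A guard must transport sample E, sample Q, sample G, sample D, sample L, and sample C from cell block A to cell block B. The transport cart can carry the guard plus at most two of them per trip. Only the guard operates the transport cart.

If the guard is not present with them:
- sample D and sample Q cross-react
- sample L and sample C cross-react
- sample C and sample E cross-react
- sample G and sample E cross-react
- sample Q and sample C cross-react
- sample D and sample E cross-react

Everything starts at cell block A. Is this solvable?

No

Whatever the first load, the items left behind include a forbidden pair without the guard. No opening move is safe, so no plan exists.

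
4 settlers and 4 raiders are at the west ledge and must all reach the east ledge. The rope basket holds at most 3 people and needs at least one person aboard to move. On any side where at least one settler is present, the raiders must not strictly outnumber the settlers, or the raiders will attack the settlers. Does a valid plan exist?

Yes

1. 2 raiders → the east ledge.  (the west ledge: 4S 2R; the east ledge: 0S 2R)
2. 1 raider ← the west ledge.  (the west ledge: 4S 3R; the east ledge: 0S 1R)
3. 3 raiders → the east ledge.  (the west ledge: 4S 0R; the east ledge: 0S 4R)
4. 1 raider ← the west ledge.  (the west ledge: 4S 1R; the east ledge: 0S 3R)
5. 3 settlers → the east ledge.  (the west ledge: 1S 1R; the east ledge: 3S 3R)
6. 1 settler and 1 raider ← the west ledge.  (the west ledge: 2S 2R; the east ledge: 2S 2R)
7. 2 settlers → the east ledge.  (the west ledge: 0S 2R; the east ledge: 4S 2R)
8. 1 raider ← the west ledge.  (the west ledge: 0S 3R; the east ledge: 4S 1R)
9. 3 raiders → the east ledge.  (the west ledge: 0S 0R; the east ledge: 4S 4R)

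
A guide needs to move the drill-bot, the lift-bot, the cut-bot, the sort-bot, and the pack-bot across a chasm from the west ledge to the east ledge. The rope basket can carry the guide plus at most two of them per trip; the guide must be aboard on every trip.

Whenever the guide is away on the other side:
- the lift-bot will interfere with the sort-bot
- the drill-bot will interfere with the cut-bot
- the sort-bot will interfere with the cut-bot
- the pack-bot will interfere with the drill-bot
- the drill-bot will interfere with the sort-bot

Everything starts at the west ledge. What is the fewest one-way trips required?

7

Counting alone: the guide can take at most 2 across per trip to the east ledge, so moving all 5 needs at least 3 loaded trips out, with a return between consecutive ones — at least 5 crossings.
The safety rule pushes this higher. Following every safe sequence of crossings, the most of the 5 that can be at the east ledge as the rope basket arrives there on crossing 5 is 4 — never all 5.
So no plan with fewer than 7 crossings exists, and this one achieves 7:
1. Guide goes to the east ledge with the drill-bot and the sort-bot.
2. Guide goes back to the west ledge with the drill-bot.
3. Guide goes to the east ledge with the drill-bot and the lift-bot.
4. Guide goes back to the west ledge with the sort-bot.
5. Guide goes to the east ledge with the cut-bot and the pack-bot.
6. Guide goes back to the west ledge with the drill-bot.
7. Guide goes to the east ledge with the drill-bot and the sort-bot.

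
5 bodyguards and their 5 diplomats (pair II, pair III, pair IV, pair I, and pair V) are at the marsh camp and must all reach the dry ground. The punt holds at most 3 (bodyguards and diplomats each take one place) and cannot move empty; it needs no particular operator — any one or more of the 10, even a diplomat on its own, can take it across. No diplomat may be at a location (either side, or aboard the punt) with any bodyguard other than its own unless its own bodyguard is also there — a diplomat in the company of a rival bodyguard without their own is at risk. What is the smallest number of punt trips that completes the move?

Counting alone: each trip to the dry ground takes at most 3 across and each return brings at least 1 back, so after t trips out (and t−1 returns) at most 3t − (t−1) of the 10 are across; that first reaches 10 at t = 5, so at least 9 crossings are needed.
The safety rule pushes this higher. Following every safe sequence of crossings, the most of the 10 that can be at the dry ground as the punt arrives there on crossing 9 is 9 — never all 10.
So no plan with fewer than 11 crossings exists, and this one achieves 11:
1. bodyguard II and diplomat II cross → the dry ground.
2. bodyguard II crosses ← the marsh camp.
3. diplomat I, diplomat III, and diplomat IV cross → the dry ground.
4. diplomat II crosses ← the marsh camp.
5. bodyguard I, bodyguard III, and bodyguard IV cross → the dry ground.
6. bodyguard III and diplomat III cross ← the marsh camp.
7. bodyguard II, bodyguard III, and bodyguard V cross → the dry ground.
8. diplomat IV crosses ← the marsh camp.
9. diplomat II and diplomat III cross → the dry ground.
10. diplomat II crosses ← the marsh camp.
11. diplomat II, diplomat IV, and diplomat V cross → the dry ground.

11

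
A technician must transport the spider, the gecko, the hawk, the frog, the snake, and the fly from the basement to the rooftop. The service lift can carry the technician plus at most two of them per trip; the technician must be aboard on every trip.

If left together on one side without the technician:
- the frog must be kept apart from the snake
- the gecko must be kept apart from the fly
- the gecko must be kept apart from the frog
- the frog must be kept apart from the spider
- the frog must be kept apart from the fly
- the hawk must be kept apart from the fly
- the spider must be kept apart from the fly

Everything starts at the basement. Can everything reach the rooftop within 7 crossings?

No

Counting alone: the technician can take at most 2 across per trip to the rooftop, so moving all 6 needs at least 3 loaded trips out, with a return between consecutive ones — at least 5 crossings.
The safety rule pushes this higher. Following every safe sequence of crossings, the most of the 6 that can be at the rooftop as the service lift arrives there on crossings 5, 7 is 4, 5 respectively — never all 6.
So the move cannot be finished within 7 crossings. (The shortest complete plan takes 9:)
1. Technician goes to the rooftop with the fly and the frog.  [the basement: the gecko, the hawk, the snake, the spider | the rooftop: the fly, the frog]
2. Technician goes back to the basement with the frog.  [the basement: the frog, the gecko, the hawk, the snake, the spider | the rooftop: the fly]
3. Technician goes to the rooftop with the frog and the hawk.  [the basement: the gecko, the snake, the spider | the rooftop: the fly, the frog, the hawk]
4. Technician goes back to the basement with the fly.  [the basement: the fly, the gecko, the snake, the spider | the rooftop: the frog, the hawk]
5. Technician goes to the rooftop with the gecko and the spider.  [the basement: the fly, the snake | the rooftop: the frog, the gecko, the hawk, the spider]
6. Technician goes back to the basement with the frog.  [the basement: the fly, the frog, the snake | the rooftop: the gecko, the hawk, the spider]
7. Technician goes to the rooftop with the frog and the snake.  [the basement: the fly | the rooftop: the frog, the gecko, the hawk, the snake, the spider]
8. Technician goes back to the basement with the frog.  [the basement: the fly, the frog | the rooftop: the gecko, the hawk, the snake, the spider]
9. Technician goes to the rooftop with the fly and the frog.  [the basement: — | the rooftop: the fly, the frog, the gecko, the hawk, the snake, the spider]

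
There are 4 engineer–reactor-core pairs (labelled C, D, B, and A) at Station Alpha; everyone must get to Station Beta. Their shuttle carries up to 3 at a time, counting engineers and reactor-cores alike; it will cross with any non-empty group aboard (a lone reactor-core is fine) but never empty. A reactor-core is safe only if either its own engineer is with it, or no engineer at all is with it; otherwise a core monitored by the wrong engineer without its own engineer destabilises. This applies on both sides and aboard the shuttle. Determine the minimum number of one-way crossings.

9

Counting alone: each trip to Station Beta takes at most 3 across and each return brings at least 1 back, so after t trips out (and t−1 returns) at most 3t − (t−1) of the 8 are across; that first reaches 8 at t = 4, so at least 7 crossings are needed.
The safety rule pushes this higher. Following every safe sequence of crossings, the most of the 8 that can be at Station Beta as the shuttle arrives there on crossing 7 is 7 — never all 8.
So no plan with fewer than 9 crossings exists, and this one achieves 9:
1. engineer C and reactor-core C cross → Station Beta.
2. engineer C crosses ← Station Alpha.
3. engineer C, engineer D, and reactor-core D cross → Station Beta.
4. engineer C and reactor-core C cross ← Station Alpha.
5. engineer A, engineer B, and engineer C cross → Station Beta.
6. reactor-core D crosses ← Station Alpha.
7. reactor-core C and reactor-core D cross → Station Beta.
8. reactor-core C crosses ← Station Alpha.
9. reactor-core A, reactor-core B, and reactor-core C cross → Station Beta.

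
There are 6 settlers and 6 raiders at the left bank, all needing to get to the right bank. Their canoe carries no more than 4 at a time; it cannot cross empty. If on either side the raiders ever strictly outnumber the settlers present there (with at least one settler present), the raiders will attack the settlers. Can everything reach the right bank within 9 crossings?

Yes

Yes — this plan uses 9 crossings (≤ 9):
1. 2 raiders → the right bank.  (the left bank: 6S 4R; the right bank: 0S 2R)
2. 1 raider ← the left bank.  (the left bank: 6S 5R; the right bank: 0S 1R)
3. 4 raiders → the right bank.  (the left bank: 6S 1R; the right bank: 0S 5R)
4. 1 raider ← the left bank.  (the left bank: 6S 2R; the right bank: 0S 4R)
5. 4 settlers → the right bank.  (the left bank: 2S 2R; the right bank: 4S 4R)
6. 1 settler and 1 raider ← the left bank.  (the left bank: 3S 3R; the right bank: 3S 3R)
7. 2 settlers and 2 raiders → the right bank.  (the left bank: 1S 1R; the right bank: 5S 5R)
8. 1 settler and 1 raider ← the left bank.  (the left bank: 2S 2R; the right bank: 4S 4R)
9. 2 settlers and 2 raiders → the right bank.  (the left bank: 0S 0R; the right bank: 6S 6R)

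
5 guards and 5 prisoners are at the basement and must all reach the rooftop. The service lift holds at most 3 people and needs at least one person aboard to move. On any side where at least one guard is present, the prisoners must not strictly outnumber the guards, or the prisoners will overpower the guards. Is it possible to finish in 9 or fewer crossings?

No

Counting alone: each trip to the rooftop takes at most 3 across and each return brings at least 1 back, so after t trips out (and t−1 returns) at most 3t − (t−1) of the 10 are across; that first reaches 10 at t = 5, so at least 9 crossings are needed.
The safety rule pushes this higher. Following every safe sequence of crossings, the most of the 10 that can be at the rooftop as the service lift arrives there on crossing 9 is 9 — never all 10.
So the move cannot be finished within 9 crossings. (The shortest complete plan takes 11:)
1. 2 prisoners → the rooftop.  (the basement: 5G 3P; the rooftop: 0G 2P)
2. 1 prisoner ← the basement.  (the basement: 5G 4P; the rooftop: 0G 1P)
3. 3 prisoners → the rooftop.  (the basement: 5G 1P; the rooftop: 0G 4P)
4. 1 prisoner ← the basement.  (the basement: 5G 2P; the rooftop: 0G 3P)
5. 3 guards → the rooftop.  (the basement: 2G 2P; the rooftop: 3G 3P)
6. 1 guard and 1 prisoner ← the basement.  (the basement: 3G 3P; the rooftop: 2G 2P)
7. 3 guards → the rooftop.  (the basement: 0G 3P; the rooftop: 5G 2P)
8. 1 prisoner ← the basement.  (the basement: 0G 4P; the rooftop: 5G 1P)
9. 2 prisoners → the rooftop.  (the basement: 0G 2P; the rooftop: 5G 3P)
10. 1 prisoner ← the basement.  (the basement: 0G 3P; the rooftop: 5G 2P)
11. 3 prisoners → the rooftop.  (the basement: 0G 0P; the rooftop: 5G 5P)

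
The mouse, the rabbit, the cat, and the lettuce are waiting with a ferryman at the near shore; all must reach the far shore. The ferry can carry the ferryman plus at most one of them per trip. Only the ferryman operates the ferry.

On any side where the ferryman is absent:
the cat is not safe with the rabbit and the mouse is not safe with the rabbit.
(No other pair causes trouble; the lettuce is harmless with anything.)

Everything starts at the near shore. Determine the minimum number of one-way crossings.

9

Counting alone: the ferryman can take at most 1 across per trip to the far shore, so moving all 4 needs at least 4 loaded trips out, with a return between consecutive ones — at least 7 crossings.
The safety rule pushes this higher. Following every safe sequence of crossings, the most of the 4 that can be at the far shore as the ferry arrives there on crossing 7 is 3 — never all 4.
So no plan with fewer than 9 crossings exists, and this one achieves 9:
1. Ferryman goes to the far shore with the rabbit.
2. Ferryman goes back to the near shore alone.
3. Ferryman goes to the far shore with the mouse.
4. Ferryman goes back to the near shore with the rabbit.
5. Ferryman goes to the far shore with the cat.
6. Ferryman goes back to the near shore alone.
7. Ferryman goes to the far shore with the lettuce.
8. Ferryman goes back to the near shore alone.
9. Ferryman goes to the far shore with the rabbit.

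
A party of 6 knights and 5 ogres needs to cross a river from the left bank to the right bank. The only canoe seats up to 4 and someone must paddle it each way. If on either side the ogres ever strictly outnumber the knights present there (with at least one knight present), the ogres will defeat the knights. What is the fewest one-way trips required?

Counting alone: each trip to the right bank takes at most 4 across and each return brings at least 1 back, so after t trips out (and t−1 returns) at most 4t − (t−1) of the 11 are across; that first reaches 11 at t = 4, so at least 7 crossings are needed.
The plan below uses exactly 7 crossings, so it is optimal:
1. 2 ogres → the right bank.  (the left bank: 6K 3O; the right bank: 0K 2O)
2. 1 ogre ← the left bank.  (the left bank: 6K 4O; the right bank: 0K 1O)
3. 4 ogres → the right bank.  (the left bank: 6K 0O; the right bank: 0K 5O)
4. 1 ogre ← the left bank.  (the left bank: 6K 1O; the right bank: 0K 4O)
5. 4 knights → the right bank.  (the left bank: 2K 1O; the right bank: 4K 4O)
6. 1 ogre ← the left bank.  (the left bank: 2K 2O; the right bank: 4K 3O)
7. 2 knights and 2 ogres → the right bank.  (the left bank: 0K 0O; the right bank: 6K 5O)

7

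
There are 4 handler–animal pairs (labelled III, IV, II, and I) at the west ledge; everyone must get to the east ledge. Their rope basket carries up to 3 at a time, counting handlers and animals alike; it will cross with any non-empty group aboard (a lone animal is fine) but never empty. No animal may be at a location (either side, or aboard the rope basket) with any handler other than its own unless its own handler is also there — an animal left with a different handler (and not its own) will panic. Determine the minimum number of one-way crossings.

9

Counting alone: each trip to the east ledge takes at most 3 across and each return brings at least 1 back, so after t trips out (and t−1 returns) at most 3t − (t−1) of the 8 are across; that first reaches 8 at t = 4, so at least 7 crossings are needed.
The safety rule pushes this higher. Following every safe sequence of crossings, the most of the 8 that can be at the east ledge as the rope basket arrives there on crossing 7 is 7 — never all 8.
So no plan with fewer than 9 crossings exists, and this one achieves 9:
1. animal III and handler III cross → the east ledge.
2. handler III crosses ← the west ledge.
3. animal IV, handler III, and handler IV cross → the east ledge.
4. animal III and handler III cross ← the west ledge.
5. handler I, handler II, and handler III cross → the east ledge.
6. animal IV crosses ← the west ledge.
7. animal III and animal IV cross → the east ledge.
8. animal III crosses ← the west ledge.
9. animal I, animal II, and animal III cross → the east ledge.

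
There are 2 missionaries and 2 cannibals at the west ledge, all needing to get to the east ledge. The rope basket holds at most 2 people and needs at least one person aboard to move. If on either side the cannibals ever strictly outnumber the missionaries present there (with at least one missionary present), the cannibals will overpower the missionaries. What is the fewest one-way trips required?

5

Counting alone: each trip to the east ledge takes at most 2 across and each return brings at least 1 back, so after t trips out (and t−1 returns) at most 2t − (t−1) of the 4 are across; that first reaches 4 at t = 3, so at least 5 crossings are needed.
The plan below uses exactly 5 crossings, so it is optimal:
1. 2 cannibals → the east ledge.  (the west ledge: 2M 0C; the east ledge: 0M 2C)
2. 1 cannibal ← the west ledge.  (the west ledge: 2M 1C; the east ledge: 0M 1C)
3. 2 missionaries → the east ledge.  (the west ledge: 0M 1C; the east ledge: 2M 1C)
4. 1 cannibal ← the west ledge.  (the west ledge: 0M 2C; the east ledge: 2M 0C)
5. 2 cannibals → the east ledge.  (the west ledge: 0M 0C; the east ledge: 2M 2C)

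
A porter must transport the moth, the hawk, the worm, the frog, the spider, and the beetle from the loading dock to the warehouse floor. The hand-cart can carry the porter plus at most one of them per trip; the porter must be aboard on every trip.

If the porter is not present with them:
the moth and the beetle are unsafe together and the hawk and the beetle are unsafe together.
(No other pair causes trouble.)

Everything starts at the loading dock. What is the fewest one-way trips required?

Counting alone: the porter can take at most 1 across per trip to the warehouse floor, so moving all 6 needs at least 6 loaded trips out, with a return between consecutive ones — at least 11 crossings.
The safety rule pushes this higher. Following every safe sequence of crossings, the most of the 6 that can be at the warehouse floor as the hand-cart arrives there on crossing 11 is 5 — never all 6.
So no plan with fewer than 13 crossings exists, and this one achieves 13:
1. Porter goes to the warehouse floor with the beetle.
2. Porter goes back to the loading dock alone.
3. Porter goes to the warehouse floor with the moth.
4. Porter goes back to the loading dock with the beetle.
5. Porter goes to the warehouse floor with the hawk.
6. Porter goes back to the loading dock alone.
7. Porter goes to the warehouse floor with the worm.
8. Porter goes back to the loading dock alone.
9. Porter goes to the warehouse floor with the frog.
10. Porter goes back to the loading dock alone.
11. Porter goes to the warehouse floor with the spider.
12. Porter goes back to the loading dock alone.
13. Porter goes to the warehouse floor with the beetle.

13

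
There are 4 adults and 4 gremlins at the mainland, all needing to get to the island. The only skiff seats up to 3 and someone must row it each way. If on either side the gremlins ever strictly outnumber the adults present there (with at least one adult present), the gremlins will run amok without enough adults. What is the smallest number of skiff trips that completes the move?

Counting alone: each trip to the island takes at most 3 across and each return brings at least 1 back, so after t trips out (and t−1 returns) at most 3t − (t−1) of the 8 are across; that first reaches 8 at t = 4, so at least 7 crossings are needed.
The safety rule pushes this higher. Following every safe sequence of crossings, the most of the 8 that can be at the island as the skiff arrives there on crossing 7 is 7 — never all 8.
So no plan with fewer than 9 crossings exists, and this one achieves 9:
1. 2 gremlins → the island.  (the mainland: 4A 2G; the island: 0A 2G)
2. 1 gremlin ← the mainland.  (the mainland: 4A 3G; the island: 0A 1G)
3. 3 gremlins → the island.  (the mainland: 4A 0G; the island: 0A 4G)
4. 1 gremlin ← the mainland.  (the mainland: 4A 1G; the island: 0A 3G)
5. 3 adults → the island.  (the mainland: 1A 1G; the island: 3A 3G)
6. 1 adult and 1 gremlin ← the mainland.  (the mainland: 2A 2G; the island: 2A 2G)
7. 2 adults → the island.  (the mainland: 0A 2G; the island: 4A 2G)
8. 1 gremlin ← the mainland.  (the mainland: 0A 3G; the island: 4A 1G)
9. 3 gremlins → the island.  (the mainland: 0A 0G; the island: 4A 4G)

9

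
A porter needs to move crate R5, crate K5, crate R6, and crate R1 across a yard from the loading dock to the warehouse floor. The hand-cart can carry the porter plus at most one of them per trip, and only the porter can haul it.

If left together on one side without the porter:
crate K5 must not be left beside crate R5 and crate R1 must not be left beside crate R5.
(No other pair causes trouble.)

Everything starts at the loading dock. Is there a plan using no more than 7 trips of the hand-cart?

Counting alone: the porter can take at most 1 across per trip to the warehouse floor, so moving all 4 needs at least 4 loaded trips out, with a return between consecutive ones — at least 7 crossings.
The safety rule pushes this higher. Following every safe sequence of crossings, the most of the 4 that can be at the warehouse floor as the hand-cart arrives there on crossing 7 is 3 — never all 4.
So the move cannot be finished within 7 crossings. (The shortest complete plan takes 9:)
1. Porter goes to the warehouse floor with crate R5.
2. Porter goes back to the loading dock alone.
3. Porter goes to the warehouse floor with crate K5.
4. Porter goes back to the loading dock with crate R5.
5. Porter goes to the warehouse floor with crate R1.
6. Porter goes back to the loading dock alone.
7. Porter goes to the warehouse floor with crate R6.
8. Porter goes back to the loading dock alone.
9. Porter goes to the warehouse floor with crate R5.

No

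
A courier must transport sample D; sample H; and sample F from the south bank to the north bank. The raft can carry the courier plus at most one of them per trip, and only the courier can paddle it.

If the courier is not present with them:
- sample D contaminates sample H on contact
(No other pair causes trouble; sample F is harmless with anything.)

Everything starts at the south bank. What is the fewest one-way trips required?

Counting alone: the courier can take at most 1 across per trip to the north bank, so moving all 3 needs at least 3 loaded trips out, with a return between consecutive ones — at least 5 crossings.
The plan below uses exactly 5 crossings, so it is optimal:
1. Courier goes to the north bank with sample D.
2. Courier goes back to the south bank alone.
3. Courier goes to the north bank with sample F.
4. Courier goes back to the south bank alone.
5. Courier goes to the north bank with sample H.

5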